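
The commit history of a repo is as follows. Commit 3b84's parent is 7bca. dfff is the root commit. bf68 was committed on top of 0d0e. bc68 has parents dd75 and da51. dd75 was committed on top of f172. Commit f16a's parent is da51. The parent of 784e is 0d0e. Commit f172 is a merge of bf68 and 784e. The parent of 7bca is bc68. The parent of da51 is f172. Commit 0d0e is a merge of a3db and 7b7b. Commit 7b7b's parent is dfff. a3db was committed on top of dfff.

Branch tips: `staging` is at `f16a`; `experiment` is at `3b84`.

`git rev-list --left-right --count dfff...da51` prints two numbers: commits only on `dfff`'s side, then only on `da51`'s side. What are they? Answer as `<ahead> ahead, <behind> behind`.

Reachable from dfff: {dfff}.
Reachable from da51: {0d0e, 784e, 7b7b, a3db, bf68, da51, dfff, f172}.
Only in dfff's history (ahead): {} — 0.
Only in da51's history (behind): {0d0e, 784e, 7b7b, a3db, bf68, da51, f172} — 7.

0 ahead, 7 behind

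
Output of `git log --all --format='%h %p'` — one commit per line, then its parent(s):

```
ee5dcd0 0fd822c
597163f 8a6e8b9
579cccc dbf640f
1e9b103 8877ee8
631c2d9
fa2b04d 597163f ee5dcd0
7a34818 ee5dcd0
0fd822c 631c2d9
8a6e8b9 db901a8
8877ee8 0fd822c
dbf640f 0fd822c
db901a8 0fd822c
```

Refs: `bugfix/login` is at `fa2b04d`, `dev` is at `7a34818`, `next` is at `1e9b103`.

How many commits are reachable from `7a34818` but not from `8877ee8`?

Reachable from 7a34818: {0fd822c, 631c2d9, 7a34818, ee5dcd0}.
Reachable from 8877ee8: {0fd822c, 631c2d9, 8877ee8}.
In 7a34818's history but not 8877ee8's: {7a34818, ee5dcd0} — 2 commits.

2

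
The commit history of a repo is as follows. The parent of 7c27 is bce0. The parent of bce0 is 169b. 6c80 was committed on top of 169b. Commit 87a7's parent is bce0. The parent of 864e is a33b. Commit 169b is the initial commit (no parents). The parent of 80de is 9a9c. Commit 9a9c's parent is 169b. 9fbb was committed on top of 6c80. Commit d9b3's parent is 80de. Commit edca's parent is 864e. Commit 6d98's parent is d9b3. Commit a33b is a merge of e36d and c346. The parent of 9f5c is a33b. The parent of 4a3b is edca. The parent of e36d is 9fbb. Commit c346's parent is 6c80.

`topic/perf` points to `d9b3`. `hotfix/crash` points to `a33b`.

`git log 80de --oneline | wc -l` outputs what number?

3

Walking parent pointers from 80de: reachable set = {169b, 80de, 9a9c}.
That is 3 commits.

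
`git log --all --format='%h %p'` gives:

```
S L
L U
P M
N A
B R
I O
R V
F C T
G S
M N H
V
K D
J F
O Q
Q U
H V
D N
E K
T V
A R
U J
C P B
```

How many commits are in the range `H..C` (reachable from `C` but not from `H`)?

7

Reachable from C: {A, B, C, H, M, N, P, R, V}.
Reachable from H: {H, V}.
In C's history but not H's: {A, B, C, M, N, P, R} — 7 commits.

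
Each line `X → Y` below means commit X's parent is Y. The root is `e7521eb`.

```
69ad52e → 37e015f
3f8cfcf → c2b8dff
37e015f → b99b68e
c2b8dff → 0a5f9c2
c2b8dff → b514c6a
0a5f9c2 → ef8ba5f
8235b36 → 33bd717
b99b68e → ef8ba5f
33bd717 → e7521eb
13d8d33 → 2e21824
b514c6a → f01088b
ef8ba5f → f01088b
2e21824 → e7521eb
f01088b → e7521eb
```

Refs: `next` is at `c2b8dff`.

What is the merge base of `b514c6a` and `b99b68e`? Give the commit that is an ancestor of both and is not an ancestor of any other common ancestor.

Ancestors of b514c6a: {b514c6a, e7521eb, f01088b}.
Ancestors of b99b68e: {b99b68e, e7521eb, ef8ba5f, f01088b}.
Common ancestors: {e7521eb, f01088b}.
Among these, f01088b is not an ancestor of any other common ancestor — it is the merge base.

f01088b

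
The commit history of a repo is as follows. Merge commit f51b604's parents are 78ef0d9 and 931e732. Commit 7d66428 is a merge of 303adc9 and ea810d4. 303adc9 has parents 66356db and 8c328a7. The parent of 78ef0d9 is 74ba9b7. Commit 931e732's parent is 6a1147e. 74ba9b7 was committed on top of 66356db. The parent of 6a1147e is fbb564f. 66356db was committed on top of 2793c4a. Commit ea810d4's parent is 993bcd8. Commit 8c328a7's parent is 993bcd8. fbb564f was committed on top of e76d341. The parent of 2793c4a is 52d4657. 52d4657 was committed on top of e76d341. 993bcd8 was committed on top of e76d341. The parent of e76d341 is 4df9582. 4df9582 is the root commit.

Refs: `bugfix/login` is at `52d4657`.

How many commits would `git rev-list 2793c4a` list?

Walking parent pointers from 2793c4a: reachable set = {2793c4a, 4df9582, 52d4657, e76d341}.
That is 4 commits.

4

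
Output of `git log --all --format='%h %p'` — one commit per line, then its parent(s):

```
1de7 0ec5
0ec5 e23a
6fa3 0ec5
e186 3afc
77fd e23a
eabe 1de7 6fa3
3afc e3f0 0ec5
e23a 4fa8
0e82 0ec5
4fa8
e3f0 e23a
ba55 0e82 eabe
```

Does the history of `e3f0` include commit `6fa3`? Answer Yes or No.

Ancestors of e3f0: {4fa8, e23a, e3f0}.
6fa3 is not in that set, so it is not an ancestor of e3f0.

No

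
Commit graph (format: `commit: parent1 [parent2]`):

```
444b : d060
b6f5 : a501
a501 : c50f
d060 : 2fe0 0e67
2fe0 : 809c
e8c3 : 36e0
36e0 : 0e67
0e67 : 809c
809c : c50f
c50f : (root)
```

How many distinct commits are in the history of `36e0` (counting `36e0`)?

4

Walking parent pointers from 36e0: reachable set = {0e67, 36e0, 809c, c50f}.
That is 4 commits.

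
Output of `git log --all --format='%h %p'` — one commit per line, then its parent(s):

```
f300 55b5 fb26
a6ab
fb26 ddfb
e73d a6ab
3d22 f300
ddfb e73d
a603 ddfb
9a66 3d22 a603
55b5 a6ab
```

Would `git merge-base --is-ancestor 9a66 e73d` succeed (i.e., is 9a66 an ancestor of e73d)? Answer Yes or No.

No

Ancestors of e73d: {a6ab, e73d}.
9a66 is not in that set, so it is not an ancestor of e73d.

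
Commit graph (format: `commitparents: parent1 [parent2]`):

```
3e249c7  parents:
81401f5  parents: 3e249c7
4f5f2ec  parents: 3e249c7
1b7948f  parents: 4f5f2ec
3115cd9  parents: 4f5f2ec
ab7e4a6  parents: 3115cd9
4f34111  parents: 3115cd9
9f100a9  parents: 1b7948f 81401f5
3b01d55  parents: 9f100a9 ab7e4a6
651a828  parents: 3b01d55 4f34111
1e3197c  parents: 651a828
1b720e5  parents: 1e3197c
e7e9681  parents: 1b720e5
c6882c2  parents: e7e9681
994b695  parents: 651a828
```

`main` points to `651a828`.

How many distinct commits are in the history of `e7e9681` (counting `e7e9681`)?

Walking parent pointers from e7e9681: reachable set = {1b720e5, 1b7948f, 1e3197c, 3115cd9, 3b01d55, 3e249c7, 4f34111, 4f5f2ec, 651a828, 81401f5, 9f100a9, ab7e4a6, e7e9681}.
That is 13 commits.

13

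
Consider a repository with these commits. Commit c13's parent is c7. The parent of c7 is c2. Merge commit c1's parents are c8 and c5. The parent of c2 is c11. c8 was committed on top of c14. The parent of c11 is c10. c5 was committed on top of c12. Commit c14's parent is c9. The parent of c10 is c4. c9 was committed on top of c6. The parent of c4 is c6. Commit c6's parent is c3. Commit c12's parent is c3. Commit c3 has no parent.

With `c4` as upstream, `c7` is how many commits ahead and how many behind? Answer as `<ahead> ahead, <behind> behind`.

Reachable from c7: {c10, c11, c2, c3, c4, c6, c7}.
Reachable from c4: {c3, c4, c6}.
Only in c7's history (ahead): {c10, c11, c2, c7} — 4.
Only in c4's history (behind): {} — 0.

4 ahead, 0 behind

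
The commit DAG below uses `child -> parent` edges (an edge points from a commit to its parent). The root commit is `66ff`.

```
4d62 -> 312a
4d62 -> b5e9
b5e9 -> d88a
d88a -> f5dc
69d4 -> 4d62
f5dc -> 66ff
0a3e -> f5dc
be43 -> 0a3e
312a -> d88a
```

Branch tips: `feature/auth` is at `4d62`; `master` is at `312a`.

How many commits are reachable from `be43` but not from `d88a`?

2

Reachable from be43: {0a3e, 66ff, be43, f5dc}.
Reachable from d88a: {66ff, d88a, f5dc}.
In be43's history but not d88a's: {0a3e, be43} — 2 commits.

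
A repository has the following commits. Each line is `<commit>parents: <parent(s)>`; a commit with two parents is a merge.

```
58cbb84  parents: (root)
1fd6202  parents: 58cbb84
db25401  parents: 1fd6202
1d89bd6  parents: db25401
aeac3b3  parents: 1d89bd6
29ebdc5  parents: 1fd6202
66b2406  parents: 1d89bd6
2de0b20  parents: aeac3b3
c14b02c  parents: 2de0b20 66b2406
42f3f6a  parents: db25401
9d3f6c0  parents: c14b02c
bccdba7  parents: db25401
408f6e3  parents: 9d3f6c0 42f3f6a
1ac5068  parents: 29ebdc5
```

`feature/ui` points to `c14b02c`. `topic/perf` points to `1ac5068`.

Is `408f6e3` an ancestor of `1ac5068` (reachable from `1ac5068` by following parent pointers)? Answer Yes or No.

No

Ancestors of 1ac5068: {1ac5068, 1fd6202, 29ebdc5, 58cbb84}.
408f6e3 is not in that set, so it is not an ancestor of 1ac5068.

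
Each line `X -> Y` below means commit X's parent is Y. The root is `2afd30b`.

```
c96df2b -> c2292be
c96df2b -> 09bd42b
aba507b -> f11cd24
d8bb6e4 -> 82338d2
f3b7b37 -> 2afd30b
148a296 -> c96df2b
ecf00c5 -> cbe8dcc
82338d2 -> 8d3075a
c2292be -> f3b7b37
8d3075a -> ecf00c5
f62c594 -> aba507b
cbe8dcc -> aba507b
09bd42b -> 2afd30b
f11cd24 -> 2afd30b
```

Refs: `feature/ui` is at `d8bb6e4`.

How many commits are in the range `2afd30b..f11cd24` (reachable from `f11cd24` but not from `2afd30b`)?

Reachable from f11cd24: {2afd30b, f11cd24}.
Reachable from 2afd30b: {2afd30b}.
In f11cd24's history but not 2afd30b's: {f11cd24} — 1 commit.

1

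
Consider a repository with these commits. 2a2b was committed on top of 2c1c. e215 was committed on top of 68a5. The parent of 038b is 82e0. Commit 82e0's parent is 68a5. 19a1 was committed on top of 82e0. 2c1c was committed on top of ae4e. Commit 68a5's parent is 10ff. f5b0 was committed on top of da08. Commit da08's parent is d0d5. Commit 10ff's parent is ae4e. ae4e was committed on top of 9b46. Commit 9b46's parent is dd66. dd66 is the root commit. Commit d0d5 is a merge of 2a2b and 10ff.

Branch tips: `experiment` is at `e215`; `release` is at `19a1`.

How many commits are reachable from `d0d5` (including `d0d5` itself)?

Walking parent pointers from d0d5: reachable set = {10ff, 2a2b, 2c1c, 9b46, ae4e, d0d5, dd66}.
That is 7 commits.

7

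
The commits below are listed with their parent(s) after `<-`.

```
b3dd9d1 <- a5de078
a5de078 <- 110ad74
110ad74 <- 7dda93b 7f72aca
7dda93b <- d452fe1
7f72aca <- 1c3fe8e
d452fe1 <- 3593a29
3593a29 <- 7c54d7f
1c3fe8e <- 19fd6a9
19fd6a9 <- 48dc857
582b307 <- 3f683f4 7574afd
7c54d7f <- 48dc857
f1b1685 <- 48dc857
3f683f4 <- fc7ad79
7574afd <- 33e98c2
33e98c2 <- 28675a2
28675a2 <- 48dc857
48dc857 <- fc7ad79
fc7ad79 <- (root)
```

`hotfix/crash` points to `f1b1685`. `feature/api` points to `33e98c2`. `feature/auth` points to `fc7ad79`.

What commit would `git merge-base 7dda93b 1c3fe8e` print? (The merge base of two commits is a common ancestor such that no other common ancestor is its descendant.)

48dc857

Ancestors of 7dda93b: {3593a29, 48dc857, 7c54d7f, 7dda93b, d452fe1, fc7ad79}.
Ancestors of 1c3fe8e: {19fd6a9, 1c3fe8e, 48dc857, fc7ad79}.
Common ancestors: {48dc857, fc7ad79}.
Among these, 48dc857 is not an ancestor of any other common ancestor — it is the merge base.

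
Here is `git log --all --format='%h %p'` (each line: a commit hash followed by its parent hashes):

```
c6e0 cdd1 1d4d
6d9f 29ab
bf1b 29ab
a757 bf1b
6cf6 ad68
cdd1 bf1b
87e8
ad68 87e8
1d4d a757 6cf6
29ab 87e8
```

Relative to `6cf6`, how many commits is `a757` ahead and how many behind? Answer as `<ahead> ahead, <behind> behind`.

Reachable from a757: {29ab, 87e8, a757, bf1b}.
Reachable from 6cf6: {6cf6, 87e8, ad68}.
Only in a757's history (ahead): {29ab, a757, bf1b} — 3.
Only in 6cf6's history (behind): {6cf6, ad68} — 2.

3 ahead, 2 behind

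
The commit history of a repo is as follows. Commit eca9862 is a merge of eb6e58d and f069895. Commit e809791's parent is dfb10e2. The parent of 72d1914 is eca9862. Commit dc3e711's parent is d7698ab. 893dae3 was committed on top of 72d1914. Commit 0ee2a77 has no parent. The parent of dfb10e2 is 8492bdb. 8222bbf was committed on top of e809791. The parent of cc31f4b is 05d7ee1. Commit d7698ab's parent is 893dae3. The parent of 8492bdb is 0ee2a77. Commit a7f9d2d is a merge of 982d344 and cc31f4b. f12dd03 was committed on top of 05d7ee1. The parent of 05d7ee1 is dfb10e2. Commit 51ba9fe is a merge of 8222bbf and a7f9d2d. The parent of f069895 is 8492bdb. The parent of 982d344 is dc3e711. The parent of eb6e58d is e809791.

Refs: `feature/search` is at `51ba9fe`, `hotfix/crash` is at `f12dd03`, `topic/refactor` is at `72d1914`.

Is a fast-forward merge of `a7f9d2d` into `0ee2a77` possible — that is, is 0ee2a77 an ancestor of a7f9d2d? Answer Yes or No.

A fast-forward from 0ee2a77 to a7f9d2d is possible iff 0ee2a77 is an ancestor of a7f9d2d.
Ancestors of a7f9d2d: {05d7ee1, 0ee2a77, 72d1914, 8492bdb, 893dae3, 982d344, a7f9d2d, cc31f4b, d7698ab, dc3e711, dfb10e2, e809791, eb6e58d, eca9862, f069895}.
0ee2a77 is among them, so fast-forward is possible.

Yes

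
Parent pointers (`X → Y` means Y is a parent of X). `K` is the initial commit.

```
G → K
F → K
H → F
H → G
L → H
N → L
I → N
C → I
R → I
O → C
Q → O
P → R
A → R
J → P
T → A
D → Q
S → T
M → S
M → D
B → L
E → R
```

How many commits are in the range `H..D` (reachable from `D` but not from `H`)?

7

Reachable from D: {C, D, F, G, H, I, K, L, N, O, Q}.
Reachable from H: {F, G, H, K}.
In D's history but not H's: {C, D, I, L, N, O, Q} — 7 commits.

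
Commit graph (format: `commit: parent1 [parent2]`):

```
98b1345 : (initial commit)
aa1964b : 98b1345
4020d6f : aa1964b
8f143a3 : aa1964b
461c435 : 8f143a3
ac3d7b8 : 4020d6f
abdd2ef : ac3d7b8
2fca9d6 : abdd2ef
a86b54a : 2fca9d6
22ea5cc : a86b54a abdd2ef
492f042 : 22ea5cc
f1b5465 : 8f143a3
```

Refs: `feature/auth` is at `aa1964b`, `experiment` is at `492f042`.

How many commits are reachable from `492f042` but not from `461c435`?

Reachable from 492f042: {22ea5cc, 2fca9d6, 4020d6f, 492f042, 98b1345, a86b54a, aa1964b, abdd2ef, ac3d7b8}.
Reachable from 461c435: {461c435, 8f143a3, 98b1345, aa1964b}.
In 492f042's history but not 461c435's: {22ea5cc, 2fca9d6, 4020d6f, 492f042, a86b54a, abdd2ef, ac3d7b8} — 7 commits.

7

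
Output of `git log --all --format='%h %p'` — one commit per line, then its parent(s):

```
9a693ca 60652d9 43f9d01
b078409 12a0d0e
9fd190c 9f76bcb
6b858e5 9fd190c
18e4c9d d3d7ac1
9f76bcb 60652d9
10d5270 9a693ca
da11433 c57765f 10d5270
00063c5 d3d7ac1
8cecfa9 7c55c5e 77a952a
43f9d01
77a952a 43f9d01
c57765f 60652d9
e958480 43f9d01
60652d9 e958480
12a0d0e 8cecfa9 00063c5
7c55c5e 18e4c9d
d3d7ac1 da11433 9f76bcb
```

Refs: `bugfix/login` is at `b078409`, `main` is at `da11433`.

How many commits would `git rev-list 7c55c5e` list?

Walking parent pointers from 7c55c5e: reachable set = {10d5270, 18e4c9d, 43f9d01, 60652d9, 7c55c5e, 9a693ca, 9f76bcb, c57765f, d3d7ac1, da11433, e958480}.
That is 11 commits.

11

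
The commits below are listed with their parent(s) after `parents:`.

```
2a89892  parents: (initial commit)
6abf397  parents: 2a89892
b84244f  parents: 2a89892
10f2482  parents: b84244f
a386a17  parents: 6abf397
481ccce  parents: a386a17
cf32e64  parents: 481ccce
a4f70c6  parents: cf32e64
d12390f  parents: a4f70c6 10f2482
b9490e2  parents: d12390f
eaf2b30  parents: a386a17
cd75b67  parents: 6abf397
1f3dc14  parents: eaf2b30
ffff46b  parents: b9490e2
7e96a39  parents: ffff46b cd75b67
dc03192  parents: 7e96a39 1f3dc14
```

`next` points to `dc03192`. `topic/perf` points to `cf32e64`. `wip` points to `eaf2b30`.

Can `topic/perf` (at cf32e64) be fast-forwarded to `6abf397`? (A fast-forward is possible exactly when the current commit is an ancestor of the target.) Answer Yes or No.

No

A fast-forward from cf32e64 to 6abf397 is possible iff cf32e64 is an ancestor of 6abf397.
Ancestors of 6abf397: {2a89892, 6abf397}.
cf32e64 is not among them, so fast-forward is not possible.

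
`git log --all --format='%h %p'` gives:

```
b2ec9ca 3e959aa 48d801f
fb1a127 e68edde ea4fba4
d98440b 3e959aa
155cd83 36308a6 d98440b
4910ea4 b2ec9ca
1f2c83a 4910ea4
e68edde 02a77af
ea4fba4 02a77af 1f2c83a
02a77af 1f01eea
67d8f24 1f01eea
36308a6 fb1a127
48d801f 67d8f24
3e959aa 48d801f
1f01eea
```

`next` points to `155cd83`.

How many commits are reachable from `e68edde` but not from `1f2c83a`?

Reachable from e68edde: {02a77af, 1f01eea, e68edde}.
Reachable from 1f2c83a: {1f01eea, 1f2c83a, 3e959aa, 48d801f, 4910ea4, 67d8f24, b2ec9ca}.
In e68edde's history but not 1f2c83a's: {02a77af, e68edde} — 2 commits.

2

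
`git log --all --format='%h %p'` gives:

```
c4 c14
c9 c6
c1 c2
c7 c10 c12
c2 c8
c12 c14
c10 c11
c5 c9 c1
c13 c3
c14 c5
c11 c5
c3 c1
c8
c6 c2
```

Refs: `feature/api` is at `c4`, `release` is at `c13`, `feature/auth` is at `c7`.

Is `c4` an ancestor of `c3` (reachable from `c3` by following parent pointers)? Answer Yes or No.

No

Ancestors of c3: {c1, c2, c3, c8}.
c4 is not in that set, so it is not an ancestor of c3.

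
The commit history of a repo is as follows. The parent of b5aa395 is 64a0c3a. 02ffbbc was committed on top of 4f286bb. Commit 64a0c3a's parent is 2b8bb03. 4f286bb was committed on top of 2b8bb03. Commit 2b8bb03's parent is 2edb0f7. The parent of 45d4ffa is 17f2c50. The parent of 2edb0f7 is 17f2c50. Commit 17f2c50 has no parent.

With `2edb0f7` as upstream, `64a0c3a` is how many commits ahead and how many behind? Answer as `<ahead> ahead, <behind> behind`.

Reachable from 64a0c3a: {17f2c50, 2b8bb03, 2edb0f7, 64a0c3a}.
Reachable from 2edb0f7: {17f2c50, 2edb0f7}.
Only in 64a0c3a's history (ahead): {2b8bb03, 64a0c3a} — 2.
Only in 2edb0f7's history (behind): {} — 0.

2 ahead, 0 behind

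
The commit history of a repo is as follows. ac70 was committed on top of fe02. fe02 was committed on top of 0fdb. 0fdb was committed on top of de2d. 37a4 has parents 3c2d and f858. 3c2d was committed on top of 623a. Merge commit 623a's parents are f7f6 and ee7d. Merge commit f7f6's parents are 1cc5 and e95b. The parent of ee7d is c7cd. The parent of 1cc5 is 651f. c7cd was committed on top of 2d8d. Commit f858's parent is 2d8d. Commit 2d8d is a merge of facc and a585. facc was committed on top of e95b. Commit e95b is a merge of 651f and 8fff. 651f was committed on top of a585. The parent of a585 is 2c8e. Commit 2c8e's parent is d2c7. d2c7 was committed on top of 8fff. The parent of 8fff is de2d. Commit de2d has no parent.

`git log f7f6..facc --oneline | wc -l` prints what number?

Reachable from facc: {2c8e, 651f, 8fff, a585, d2c7, de2d, e95b, facc}.
Reachable from f7f6: {1cc5, 2c8e, 651f, 8fff, a585, d2c7, de2d, e95b, f7f6}.
In facc's history but not f7f6's: {facc} — 1 commit.

1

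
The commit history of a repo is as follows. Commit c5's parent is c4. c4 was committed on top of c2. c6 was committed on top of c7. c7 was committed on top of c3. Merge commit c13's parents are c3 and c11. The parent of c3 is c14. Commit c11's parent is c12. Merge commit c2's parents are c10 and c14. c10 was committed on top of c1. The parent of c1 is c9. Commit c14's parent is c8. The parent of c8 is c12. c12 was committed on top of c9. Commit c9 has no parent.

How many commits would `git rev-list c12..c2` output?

Reachable from c2: {c1, c10, c12, c14, c2, c8, c9}.
Reachable from c12: {c12, c9}.
In c2's history but not c12's: {c1, c10, c14, c2, c8} — 5 commits.

5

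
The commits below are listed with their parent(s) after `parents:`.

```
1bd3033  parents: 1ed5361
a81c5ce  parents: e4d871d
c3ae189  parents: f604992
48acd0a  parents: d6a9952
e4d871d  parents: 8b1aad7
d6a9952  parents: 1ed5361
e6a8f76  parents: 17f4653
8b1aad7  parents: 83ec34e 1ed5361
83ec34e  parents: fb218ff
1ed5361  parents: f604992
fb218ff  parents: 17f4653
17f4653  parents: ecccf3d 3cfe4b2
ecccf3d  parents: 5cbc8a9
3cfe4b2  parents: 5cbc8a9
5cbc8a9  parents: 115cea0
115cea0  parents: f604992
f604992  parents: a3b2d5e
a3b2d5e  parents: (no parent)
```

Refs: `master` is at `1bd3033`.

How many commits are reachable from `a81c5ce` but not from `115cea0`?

Reachable from a81c5ce: {115cea0, 17f4653, 1ed5361, 3cfe4b2, 5cbc8a9, 83ec34e, 8b1aad7, a3b2d5e, a81c5ce, e4d871d, ecccf3d, f604992, fb218ff}.
Reachable from 115cea0: {115cea0, a3b2d5e, f604992}.
In a81c5ce's history but not 115cea0's: {17f4653, 1ed5361, 3cfe4b2, 5cbc8a9, 83ec34e, 8b1aad7, a81c5ce, e4d871d, ecccf3d, fb218ff} — 10 commits.

10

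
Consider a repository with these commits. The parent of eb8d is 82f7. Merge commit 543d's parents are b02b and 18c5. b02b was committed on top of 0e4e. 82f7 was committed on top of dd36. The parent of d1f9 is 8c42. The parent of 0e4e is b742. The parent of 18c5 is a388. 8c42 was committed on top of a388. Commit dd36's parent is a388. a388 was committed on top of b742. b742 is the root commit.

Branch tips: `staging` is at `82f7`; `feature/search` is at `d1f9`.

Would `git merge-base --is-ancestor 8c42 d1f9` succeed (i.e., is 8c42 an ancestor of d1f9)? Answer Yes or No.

Yes

Ancestors of d1f9 (commits reachable by following parents): {8c42, a388, b742, d1f9}.
8c42 is in that set, so it is an ancestor of d1f9.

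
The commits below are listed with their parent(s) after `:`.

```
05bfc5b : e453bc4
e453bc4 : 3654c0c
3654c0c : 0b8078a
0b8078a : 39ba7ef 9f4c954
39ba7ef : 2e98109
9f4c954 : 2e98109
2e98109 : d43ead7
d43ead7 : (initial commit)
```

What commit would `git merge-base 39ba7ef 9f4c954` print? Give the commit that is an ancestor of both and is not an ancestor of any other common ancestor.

Ancestors of 39ba7ef: {2e98109, 39ba7ef, d43ead7}.
Ancestors of 9f4c954: {2e98109, 9f4c954, d43ead7}.
Common ancestors: {2e98109, d43ead7}.
Among these, 2e98109 is not an ancestor of any other common ancestor — it is the merge base.

2e98109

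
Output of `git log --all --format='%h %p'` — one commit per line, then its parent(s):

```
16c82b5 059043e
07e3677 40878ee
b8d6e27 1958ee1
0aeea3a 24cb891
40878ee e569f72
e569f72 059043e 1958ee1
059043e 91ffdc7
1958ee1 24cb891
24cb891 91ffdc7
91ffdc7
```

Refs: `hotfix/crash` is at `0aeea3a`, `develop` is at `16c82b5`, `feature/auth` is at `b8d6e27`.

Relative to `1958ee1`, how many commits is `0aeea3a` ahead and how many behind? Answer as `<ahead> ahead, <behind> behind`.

1 ahead, 1 behind

Reachable from 0aeea3a: {0aeea3a, 24cb891, 91ffdc7}.
Reachable from 1958ee1: {1958ee1, 24cb891, 91ffdc7}.
Only in 0aeea3a's history (ahead): {0aeea3a} — 1.
Only in 1958ee1's history (behind): {1958ee1} — 1.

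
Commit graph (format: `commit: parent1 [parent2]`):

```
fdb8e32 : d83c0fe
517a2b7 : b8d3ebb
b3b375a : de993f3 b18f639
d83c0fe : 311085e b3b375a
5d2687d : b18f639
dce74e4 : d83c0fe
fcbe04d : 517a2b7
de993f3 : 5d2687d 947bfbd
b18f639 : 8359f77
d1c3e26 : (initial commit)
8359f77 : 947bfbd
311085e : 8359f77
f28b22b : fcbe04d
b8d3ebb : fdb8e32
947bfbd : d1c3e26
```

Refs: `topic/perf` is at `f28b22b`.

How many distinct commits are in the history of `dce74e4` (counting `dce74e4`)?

Walking parent pointers from dce74e4: reachable set = {311085e, 5d2687d, 8359f77, 947bfbd, b18f639, b3b375a, d1c3e26, d83c0fe, dce74e4, de993f3}.
That is 10 commits.

10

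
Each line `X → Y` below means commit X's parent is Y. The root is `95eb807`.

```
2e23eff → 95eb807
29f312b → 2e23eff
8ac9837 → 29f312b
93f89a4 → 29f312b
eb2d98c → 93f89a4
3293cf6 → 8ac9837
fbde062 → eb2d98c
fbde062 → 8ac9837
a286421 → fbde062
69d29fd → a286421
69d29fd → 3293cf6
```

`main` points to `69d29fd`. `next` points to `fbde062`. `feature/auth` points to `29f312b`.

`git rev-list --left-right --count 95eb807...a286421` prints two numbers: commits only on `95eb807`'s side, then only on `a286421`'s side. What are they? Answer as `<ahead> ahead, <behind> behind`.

0 ahead, 7 behind

Reachable from 95eb807: {95eb807}.
Reachable from a286421: {29f312b, 2e23eff, 8ac9837, 93f89a4, 95eb807, a286421, eb2d98c, fbde062}.
Only in 95eb807's history (ahead): {} — 0.
Only in a286421's history (behind): {29f312b, 2e23eff, 8ac9837, 93f89a4, a286421, eb2d98c, fbde062} — 7.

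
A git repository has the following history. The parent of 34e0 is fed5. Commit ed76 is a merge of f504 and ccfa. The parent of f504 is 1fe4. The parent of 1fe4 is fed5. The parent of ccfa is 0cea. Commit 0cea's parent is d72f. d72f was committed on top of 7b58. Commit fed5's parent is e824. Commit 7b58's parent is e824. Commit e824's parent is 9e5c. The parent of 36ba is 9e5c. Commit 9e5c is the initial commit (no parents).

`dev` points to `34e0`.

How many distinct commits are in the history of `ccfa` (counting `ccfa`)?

6

Walking parent pointers from ccfa: reachable set = {0cea, 7b58, 9e5c, ccfa, d72f, e824}.
That is 6 commits.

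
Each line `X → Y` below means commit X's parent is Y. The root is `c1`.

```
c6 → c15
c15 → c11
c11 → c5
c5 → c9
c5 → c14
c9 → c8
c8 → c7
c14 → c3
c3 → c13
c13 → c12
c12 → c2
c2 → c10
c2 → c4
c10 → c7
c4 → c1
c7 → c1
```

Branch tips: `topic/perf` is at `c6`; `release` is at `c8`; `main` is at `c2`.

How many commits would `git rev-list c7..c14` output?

7

Reachable from c14: {c1, c10, c12, c13, c14, c2, c3, c4, c7}.
Reachable from c7: {c1, c7}.
In c14's history but not c7's: {c10, c12, c13, c14, c2, c3, c4} — 7 commits.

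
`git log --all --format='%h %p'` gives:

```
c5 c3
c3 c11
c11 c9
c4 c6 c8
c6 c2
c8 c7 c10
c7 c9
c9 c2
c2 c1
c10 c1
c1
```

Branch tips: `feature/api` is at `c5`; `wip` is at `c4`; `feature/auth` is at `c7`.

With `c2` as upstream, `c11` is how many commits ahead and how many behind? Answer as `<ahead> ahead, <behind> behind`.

2 ahead, 0 behind

Reachable from c11: {c1, c11, c2, c9}.
Reachable from c2: {c1, c2}.
Only in c11's history (ahead): {c11, c9} — 2.
Only in c2's history (behind): {} — 0.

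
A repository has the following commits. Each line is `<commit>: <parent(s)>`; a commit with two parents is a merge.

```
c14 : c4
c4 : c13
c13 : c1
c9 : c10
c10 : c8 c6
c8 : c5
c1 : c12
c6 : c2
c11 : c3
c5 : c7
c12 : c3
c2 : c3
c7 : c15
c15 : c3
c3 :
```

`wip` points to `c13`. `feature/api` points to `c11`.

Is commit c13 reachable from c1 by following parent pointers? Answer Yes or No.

No

Ancestors of c1: {c1, c12, c3}.
c13 is not in that set, so it is not an ancestor of c1.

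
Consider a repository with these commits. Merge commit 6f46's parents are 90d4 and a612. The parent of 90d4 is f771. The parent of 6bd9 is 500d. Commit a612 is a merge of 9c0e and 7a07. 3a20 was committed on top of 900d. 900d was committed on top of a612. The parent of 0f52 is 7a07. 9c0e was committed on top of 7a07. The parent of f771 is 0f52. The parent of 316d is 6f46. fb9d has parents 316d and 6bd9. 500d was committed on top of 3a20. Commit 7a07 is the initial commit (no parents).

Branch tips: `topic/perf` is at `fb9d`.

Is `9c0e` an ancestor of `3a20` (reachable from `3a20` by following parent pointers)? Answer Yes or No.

Ancestors of 3a20 (commits reachable by following parents): {3a20, 7a07, 900d, 9c0e, a612}.
9c0e is in that set, so it is an ancestor of 3a20.

Yes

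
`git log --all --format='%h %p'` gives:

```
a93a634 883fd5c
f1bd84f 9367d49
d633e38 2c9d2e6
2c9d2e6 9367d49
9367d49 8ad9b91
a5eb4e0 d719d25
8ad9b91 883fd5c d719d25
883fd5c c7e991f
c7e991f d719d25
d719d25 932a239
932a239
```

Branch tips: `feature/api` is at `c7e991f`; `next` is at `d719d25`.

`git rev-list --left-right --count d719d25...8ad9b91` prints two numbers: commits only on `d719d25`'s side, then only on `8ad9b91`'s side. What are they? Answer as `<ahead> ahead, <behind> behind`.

Reachable from d719d25: {932a239, d719d25}.
Reachable from 8ad9b91: {883fd5c, 8ad9b91, 932a239, c7e991f, d719d25}.
Only in d719d25's history (ahead): {} — 0.
Only in 8ad9b91's history (behind): {883fd5c, 8ad9b91, c7e991f} — 3.

0 ahead, 3 behind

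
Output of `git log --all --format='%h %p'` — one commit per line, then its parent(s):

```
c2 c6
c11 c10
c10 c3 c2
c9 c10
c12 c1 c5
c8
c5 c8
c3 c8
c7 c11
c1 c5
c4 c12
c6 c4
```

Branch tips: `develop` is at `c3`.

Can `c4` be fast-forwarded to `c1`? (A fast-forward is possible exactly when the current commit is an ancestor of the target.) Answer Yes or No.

A fast-forward from c4 to c1 is possible iff c4 is an ancestor of c1.
Ancestors of c1: {c1, c5, c8}.
c4 is not among them, so fast-forward is not possible.

No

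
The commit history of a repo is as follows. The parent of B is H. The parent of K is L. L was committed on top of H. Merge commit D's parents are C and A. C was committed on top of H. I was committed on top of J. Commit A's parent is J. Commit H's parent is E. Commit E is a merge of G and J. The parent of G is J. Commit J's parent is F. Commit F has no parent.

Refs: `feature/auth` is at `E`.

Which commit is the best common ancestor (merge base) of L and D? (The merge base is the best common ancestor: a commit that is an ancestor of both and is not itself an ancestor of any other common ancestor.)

H

Ancestors of L: {E, F, G, H, J, L}.
Ancestors of D: {A, C, D, E, F, G, H, J}.
Common ancestors: {E, F, G, H, J}.
Among these, H is not an ancestor of any other common ancestor — it is the merge base.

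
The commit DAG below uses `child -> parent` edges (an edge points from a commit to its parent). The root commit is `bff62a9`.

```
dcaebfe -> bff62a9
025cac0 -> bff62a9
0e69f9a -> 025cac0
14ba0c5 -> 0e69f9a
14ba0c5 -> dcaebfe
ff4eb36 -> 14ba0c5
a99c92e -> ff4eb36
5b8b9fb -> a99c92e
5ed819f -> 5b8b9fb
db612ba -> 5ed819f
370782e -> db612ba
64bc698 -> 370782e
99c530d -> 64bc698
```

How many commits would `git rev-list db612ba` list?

10

Walking parent pointers from db612ba: reachable set = {025cac0, 0e69f9a, 14ba0c5, 5b8b9fb, 5ed819f, a99c92e, bff62a9, db612ba, dcaebfe, ff4eb36}.
That is 10 commits.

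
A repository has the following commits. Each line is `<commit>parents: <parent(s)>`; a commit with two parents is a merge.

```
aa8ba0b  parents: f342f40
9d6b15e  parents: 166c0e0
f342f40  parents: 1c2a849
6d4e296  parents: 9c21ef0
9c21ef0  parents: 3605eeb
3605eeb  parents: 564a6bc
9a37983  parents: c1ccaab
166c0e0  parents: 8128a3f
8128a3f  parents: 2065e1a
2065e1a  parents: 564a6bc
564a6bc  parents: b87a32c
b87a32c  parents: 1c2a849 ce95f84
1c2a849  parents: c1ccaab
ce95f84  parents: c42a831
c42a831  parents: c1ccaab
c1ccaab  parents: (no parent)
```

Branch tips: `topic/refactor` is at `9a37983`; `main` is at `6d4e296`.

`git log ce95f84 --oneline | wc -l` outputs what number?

Walking parent pointers from ce95f84: reachable set = {c1ccaab, c42a831, ce95f84}.
That is 3 commits.

3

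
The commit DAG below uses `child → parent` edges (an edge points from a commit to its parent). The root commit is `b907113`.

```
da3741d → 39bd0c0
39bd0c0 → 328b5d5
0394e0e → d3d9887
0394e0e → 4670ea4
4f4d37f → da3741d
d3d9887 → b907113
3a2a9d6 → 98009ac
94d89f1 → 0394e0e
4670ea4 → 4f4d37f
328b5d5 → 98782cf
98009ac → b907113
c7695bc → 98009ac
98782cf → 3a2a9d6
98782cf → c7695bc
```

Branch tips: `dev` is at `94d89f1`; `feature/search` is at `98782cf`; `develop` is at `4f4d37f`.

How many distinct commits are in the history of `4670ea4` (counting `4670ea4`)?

10

Walking parent pointers from 4670ea4: reachable set = {328b5d5, 39bd0c0, 3a2a9d6, 4670ea4, 4f4d37f, 98009ac, 98782cf, b907113, c7695bc, da3741d}.
That is 10 commits.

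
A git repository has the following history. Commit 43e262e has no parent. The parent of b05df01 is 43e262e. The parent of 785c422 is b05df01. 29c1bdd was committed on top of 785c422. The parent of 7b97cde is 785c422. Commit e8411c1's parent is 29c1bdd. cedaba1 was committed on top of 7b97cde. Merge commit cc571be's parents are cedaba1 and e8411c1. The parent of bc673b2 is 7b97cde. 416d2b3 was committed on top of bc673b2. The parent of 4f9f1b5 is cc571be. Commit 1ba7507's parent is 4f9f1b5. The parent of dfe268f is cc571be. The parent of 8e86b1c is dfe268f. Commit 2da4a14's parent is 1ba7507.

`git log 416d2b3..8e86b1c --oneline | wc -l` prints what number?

Reachable from 8e86b1c: {29c1bdd, 43e262e, 785c422, 7b97cde, 8e86b1c, b05df01, cc571be, cedaba1, dfe268f, e8411c1}.
Reachable from 416d2b3: {416d2b3, 43e262e, 785c422, 7b97cde, b05df01, bc673b2}.
In 8e86b1c's history but not 416d2b3's: {29c1bdd, 8e86b1c, cc571be, cedaba1, dfe268f, e8411c1} — 6 commits.

6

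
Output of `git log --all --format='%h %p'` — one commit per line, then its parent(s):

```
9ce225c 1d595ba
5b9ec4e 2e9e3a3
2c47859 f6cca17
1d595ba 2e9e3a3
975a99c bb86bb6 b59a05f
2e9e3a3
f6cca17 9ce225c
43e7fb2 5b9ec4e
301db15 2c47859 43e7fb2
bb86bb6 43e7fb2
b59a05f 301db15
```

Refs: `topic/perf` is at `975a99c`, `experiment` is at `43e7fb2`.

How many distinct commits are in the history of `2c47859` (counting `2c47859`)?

5

Walking parent pointers from 2c47859: reachable set = {1d595ba, 2c47859, 2e9e3a3, 9ce225c, f6cca17}.
That is 5 commits.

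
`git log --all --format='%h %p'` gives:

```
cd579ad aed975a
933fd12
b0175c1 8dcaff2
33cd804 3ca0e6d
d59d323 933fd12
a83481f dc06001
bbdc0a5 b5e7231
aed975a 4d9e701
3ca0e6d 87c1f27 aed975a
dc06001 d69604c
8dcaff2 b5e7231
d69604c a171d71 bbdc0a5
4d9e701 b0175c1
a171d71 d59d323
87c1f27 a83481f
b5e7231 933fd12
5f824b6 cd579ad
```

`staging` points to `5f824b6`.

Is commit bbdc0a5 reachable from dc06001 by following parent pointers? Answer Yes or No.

Yes

Ancestors of dc06001 (commits reachable by following parents): {933fd12, a171d71, b5e7231, bbdc0a5, d59d323, d69604c, dc06001}.
bbdc0a5 is in that set, so it is an ancestor of dc06001.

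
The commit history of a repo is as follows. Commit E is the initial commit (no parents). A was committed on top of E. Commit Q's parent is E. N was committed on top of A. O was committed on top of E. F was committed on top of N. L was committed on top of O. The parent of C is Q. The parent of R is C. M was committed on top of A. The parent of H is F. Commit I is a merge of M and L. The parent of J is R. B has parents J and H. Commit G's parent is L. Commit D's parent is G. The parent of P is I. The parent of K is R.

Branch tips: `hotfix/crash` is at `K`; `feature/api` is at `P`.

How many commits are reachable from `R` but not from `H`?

3

Reachable from R: {C, E, Q, R}.
Reachable from H: {A, E, F, H, N}.
In R's history but not H's: {C, Q, R} — 3 commits.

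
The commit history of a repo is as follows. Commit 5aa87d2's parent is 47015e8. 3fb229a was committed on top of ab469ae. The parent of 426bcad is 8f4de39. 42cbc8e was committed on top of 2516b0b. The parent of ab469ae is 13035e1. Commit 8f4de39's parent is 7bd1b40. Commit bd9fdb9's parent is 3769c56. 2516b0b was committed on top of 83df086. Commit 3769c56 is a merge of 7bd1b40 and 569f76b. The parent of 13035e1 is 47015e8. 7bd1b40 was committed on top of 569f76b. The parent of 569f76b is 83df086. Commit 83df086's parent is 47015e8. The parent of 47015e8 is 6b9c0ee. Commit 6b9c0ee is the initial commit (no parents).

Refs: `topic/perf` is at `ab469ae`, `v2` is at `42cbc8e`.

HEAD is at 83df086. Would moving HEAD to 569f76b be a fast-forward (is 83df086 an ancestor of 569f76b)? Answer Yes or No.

A fast-forward from 83df086 to 569f76b is possible iff 83df086 is an ancestor of 569f76b.
Ancestors of 569f76b: {47015e8, 569f76b, 6b9c0ee, 83df086}.
83df086 is among them, so fast-forward is possible.

Yes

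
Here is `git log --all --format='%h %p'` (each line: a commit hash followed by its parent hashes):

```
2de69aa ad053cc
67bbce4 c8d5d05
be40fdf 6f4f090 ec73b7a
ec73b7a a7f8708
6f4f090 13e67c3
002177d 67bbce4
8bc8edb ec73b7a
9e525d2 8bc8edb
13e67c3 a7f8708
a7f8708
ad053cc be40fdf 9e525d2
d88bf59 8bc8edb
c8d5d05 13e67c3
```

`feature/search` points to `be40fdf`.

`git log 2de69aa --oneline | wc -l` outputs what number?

9

Walking parent pointers from 2de69aa: reachable set = {13e67c3, 2de69aa, 6f4f090, 8bc8edb, 9e525d2, a7f8708, ad053cc, be40fdf, ec73b7a}.
That is 9 commits.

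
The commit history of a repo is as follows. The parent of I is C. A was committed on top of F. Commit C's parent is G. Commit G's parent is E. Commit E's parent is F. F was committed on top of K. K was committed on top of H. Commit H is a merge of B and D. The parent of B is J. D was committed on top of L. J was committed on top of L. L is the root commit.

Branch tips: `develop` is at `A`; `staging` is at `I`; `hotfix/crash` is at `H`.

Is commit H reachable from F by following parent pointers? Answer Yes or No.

Yes

Ancestors of F (commits reachable by following parents): {B, D, F, H, J, K, L}.
H is in that set, so it is an ancestor of F.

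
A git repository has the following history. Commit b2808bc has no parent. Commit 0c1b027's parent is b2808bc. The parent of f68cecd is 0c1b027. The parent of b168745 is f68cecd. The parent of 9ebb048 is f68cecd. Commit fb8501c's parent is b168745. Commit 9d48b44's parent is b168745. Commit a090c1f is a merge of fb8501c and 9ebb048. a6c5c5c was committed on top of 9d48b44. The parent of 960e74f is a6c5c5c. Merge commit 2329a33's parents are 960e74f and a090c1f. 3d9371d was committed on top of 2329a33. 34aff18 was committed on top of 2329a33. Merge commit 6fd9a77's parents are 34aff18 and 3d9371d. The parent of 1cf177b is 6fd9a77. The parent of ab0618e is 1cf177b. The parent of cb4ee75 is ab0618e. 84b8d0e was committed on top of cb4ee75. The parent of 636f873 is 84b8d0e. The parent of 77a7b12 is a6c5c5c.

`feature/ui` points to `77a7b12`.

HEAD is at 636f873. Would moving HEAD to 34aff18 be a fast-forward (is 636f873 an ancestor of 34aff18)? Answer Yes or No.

A fast-forward from 636f873 to 34aff18 is possible iff 636f873 is an ancestor of 34aff18.
Ancestors of 34aff18: {0c1b027, 2329a33, 34aff18, 960e74f, 9d48b44, 9ebb048, a090c1f, a6c5c5c, b168745, b2808bc, f68cecd, fb8501c}.
636f873 is not among them, so fast-forward is not possible.

No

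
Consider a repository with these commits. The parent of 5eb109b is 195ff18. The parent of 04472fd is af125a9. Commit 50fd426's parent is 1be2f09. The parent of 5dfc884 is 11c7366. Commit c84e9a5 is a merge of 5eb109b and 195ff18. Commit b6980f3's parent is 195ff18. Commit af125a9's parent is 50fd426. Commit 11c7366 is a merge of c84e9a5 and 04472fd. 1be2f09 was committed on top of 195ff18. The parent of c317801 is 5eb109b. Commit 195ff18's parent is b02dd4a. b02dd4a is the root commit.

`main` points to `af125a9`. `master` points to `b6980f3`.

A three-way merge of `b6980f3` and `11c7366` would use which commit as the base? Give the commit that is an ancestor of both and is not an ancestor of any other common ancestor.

Ancestors of b6980f3: {195ff18, b02dd4a, b6980f3}.
Ancestors of 11c7366: {04472fd, 11c7366, 195ff18, 1be2f09, 50fd426, 5eb109b, af125a9, b02dd4a, c84e9a5}.
Common ancestors: {195ff18, b02dd4a}.
Among these, 195ff18 is not an ancestor of any other common ancestor — it is the merge base.

195ff18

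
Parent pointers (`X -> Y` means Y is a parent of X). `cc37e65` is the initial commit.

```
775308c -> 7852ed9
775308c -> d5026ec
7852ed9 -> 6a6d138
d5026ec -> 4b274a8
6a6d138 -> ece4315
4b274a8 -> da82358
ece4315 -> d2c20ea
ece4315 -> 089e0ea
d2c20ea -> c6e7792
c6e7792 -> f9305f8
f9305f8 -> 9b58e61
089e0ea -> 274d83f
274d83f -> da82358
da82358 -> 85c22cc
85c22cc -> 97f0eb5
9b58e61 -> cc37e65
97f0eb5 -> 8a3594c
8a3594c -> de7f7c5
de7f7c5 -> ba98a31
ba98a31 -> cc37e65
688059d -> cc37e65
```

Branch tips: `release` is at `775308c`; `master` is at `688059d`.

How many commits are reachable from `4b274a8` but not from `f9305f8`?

7

Reachable from 4b274a8: {4b274a8, 85c22cc, 8a3594c, 97f0eb5, ba98a31, cc37e65, da82358, de7f7c5}.
Reachable from f9305f8: {9b58e61, cc37e65, f9305f8}.
In 4b274a8's history but not f9305f8's: {4b274a8, 85c22cc, 8a3594c, 97f0eb5, ba98a31, da82358, de7f7c5} — 7 commits.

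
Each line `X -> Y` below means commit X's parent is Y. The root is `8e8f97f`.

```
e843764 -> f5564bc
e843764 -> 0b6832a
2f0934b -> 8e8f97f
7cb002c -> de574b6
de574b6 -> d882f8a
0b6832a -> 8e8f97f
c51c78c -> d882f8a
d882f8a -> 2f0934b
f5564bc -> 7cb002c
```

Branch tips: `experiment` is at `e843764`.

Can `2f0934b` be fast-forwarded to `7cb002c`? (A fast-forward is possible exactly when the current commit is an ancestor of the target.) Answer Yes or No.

Yes

A fast-forward from 2f0934b to 7cb002c is possible iff 2f0934b is an ancestor of 7cb002c.
Ancestors of 7cb002c: {2f0934b, 7cb002c, 8e8f97f, d882f8a, de574b6}.
2f0934b is among them, so fast-forward is possible.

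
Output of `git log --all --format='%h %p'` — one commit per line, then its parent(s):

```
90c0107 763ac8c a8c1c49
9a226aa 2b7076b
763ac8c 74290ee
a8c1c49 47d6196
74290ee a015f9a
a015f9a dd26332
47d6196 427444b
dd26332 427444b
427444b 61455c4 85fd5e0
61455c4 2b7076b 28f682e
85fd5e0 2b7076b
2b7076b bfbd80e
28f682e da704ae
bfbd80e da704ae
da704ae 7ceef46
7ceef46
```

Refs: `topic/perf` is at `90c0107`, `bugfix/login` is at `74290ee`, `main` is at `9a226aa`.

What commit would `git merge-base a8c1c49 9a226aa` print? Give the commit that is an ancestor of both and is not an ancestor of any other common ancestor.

2b7076b

Ancestors of a8c1c49: {28f682e, 2b7076b, 427444b, 47d6196, 61455c4, 7ceef46, 85fd5e0, a8c1c49, bfbd80e, da704ae}.
Ancestors of 9a226aa: {2b7076b, 7ceef46, 9a226aa, bfbd80e, da704ae}.
Common ancestors: {2b7076b, 7ceef46, bfbd80e, da704ae}.
Among these, 2b7076b is not an ancestor of any other common ancestor — it is the merge base.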